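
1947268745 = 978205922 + 969062823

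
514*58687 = 30165118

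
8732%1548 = 992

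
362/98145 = 362/98145 = 0.00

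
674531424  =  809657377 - 135125953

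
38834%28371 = 10463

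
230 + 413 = 643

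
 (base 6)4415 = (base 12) 70b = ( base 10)1019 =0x3FB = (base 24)1ib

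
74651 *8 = 597208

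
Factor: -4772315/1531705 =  - 954463/306341  =  - 7^( - 1)  *107^( - 1 )*307^1*409^(  -  1)*3109^1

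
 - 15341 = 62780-78121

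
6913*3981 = 27520653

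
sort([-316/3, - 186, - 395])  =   [ - 395, - 186 ,  -  316/3]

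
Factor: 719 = 719^1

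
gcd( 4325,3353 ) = 1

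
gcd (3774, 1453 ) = 1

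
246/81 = 82/27 = 3.04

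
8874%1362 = 702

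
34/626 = 17/313 = 0.05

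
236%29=4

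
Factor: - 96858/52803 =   -  2^1*5381^1*5867^( - 1 ) = - 10762/5867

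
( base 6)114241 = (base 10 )10033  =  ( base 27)dkg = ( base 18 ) 1ch7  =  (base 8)23461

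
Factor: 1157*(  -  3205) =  - 5^1*13^1*89^1*641^1 = -3708185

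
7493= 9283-1790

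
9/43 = 9/43 = 0.21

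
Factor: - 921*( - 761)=3^1*307^1*761^1 =700881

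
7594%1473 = 229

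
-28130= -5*5626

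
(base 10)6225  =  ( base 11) 474A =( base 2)1100001010001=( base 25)9o0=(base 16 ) 1851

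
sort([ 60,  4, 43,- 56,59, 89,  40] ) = [-56,4, 40,43, 59,60 , 89 ] 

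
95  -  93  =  2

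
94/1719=94/1719=0.05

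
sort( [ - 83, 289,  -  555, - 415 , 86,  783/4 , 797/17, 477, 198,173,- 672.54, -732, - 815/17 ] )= [-732,-672.54, - 555 ,  -  415, - 83, - 815/17,797/17,86, 173,783/4,  198, 289 , 477 ]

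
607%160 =127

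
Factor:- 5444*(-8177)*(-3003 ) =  - 2^2 * 3^1*7^1 * 11^1*13^2*17^1*37^1*1361^1 = - 133680310764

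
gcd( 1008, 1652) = 28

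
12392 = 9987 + 2405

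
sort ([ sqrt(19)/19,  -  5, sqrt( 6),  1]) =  [ - 5, sqrt(19 ) /19,1 , sqrt(6)]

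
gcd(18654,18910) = 2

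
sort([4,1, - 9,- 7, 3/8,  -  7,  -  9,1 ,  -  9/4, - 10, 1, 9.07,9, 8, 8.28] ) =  [ - 10, - 9,  -  9, - 7, - 7, - 9/4, 3/8, 1,1, 1,4,8,8.28,9,9.07]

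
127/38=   3 + 13/38=3.34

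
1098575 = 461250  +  637325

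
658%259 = 140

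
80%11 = 3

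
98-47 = 51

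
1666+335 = 2001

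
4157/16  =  259  +  13/16 = 259.81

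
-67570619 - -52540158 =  - 15030461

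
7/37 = 7/37 = 0.19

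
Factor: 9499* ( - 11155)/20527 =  - 105961345/20527 = - 5^1*7^1*  13^( - 1)*23^2*59^1*97^1*1579^( - 1) 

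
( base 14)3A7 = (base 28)Q7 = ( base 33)m9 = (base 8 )1337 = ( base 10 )735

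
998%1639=998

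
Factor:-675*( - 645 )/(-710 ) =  - 87075/142 = - 2^(-1) * 3^4*5^2 *43^1* 71^( - 1) 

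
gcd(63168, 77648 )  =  16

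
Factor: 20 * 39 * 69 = 53820 = 2^2 * 3^2*5^1 * 13^1*23^1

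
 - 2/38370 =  - 1 + 19184/19185 = -0.00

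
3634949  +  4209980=7844929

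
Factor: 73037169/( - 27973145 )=  -  3^2*5^(-1 ) * 67^1*89^( - 1)*62861^( -1) * 121123^1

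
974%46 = 8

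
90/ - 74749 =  - 90/74749 = - 0.00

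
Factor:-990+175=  - 815 = - 5^1 * 163^1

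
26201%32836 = 26201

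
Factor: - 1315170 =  - 2^1*3^3*5^1 * 4871^1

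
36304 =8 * 4538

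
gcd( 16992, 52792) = 8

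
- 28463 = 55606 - 84069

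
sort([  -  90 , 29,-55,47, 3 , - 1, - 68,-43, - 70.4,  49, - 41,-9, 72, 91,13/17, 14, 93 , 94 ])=[ - 90, - 70.4, -68, - 55, - 43, - 41,  -  9, - 1, 13/17, 3, 14, 29, 47,49, 72, 91, 93, 94] 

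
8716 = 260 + 8456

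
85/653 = 85/653 = 0.13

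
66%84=66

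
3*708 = 2124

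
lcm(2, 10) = 10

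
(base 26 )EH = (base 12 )279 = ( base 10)381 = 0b101111101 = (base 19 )111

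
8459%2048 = 267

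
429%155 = 119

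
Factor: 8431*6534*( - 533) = -2^1*3^3*11^2*13^1*41^1*8431^1 = - 29361986082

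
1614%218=88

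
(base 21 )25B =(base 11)828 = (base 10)998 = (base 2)1111100110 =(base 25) 1en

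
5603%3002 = 2601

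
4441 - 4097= 344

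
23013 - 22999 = 14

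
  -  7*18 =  -126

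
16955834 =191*88774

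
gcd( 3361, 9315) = 1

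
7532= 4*1883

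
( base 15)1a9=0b110000000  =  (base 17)15A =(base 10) 384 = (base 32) C0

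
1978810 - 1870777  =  108033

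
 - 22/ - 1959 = 22/1959 =0.01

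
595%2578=595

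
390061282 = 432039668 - 41978386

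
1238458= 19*65182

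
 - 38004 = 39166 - 77170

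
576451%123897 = 80863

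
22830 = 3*7610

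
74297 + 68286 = 142583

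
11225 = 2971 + 8254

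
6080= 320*19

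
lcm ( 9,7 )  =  63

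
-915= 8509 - 9424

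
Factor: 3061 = 3061^1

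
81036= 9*9004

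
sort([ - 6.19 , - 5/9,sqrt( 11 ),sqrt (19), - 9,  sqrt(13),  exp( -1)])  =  [ - 9 , - 6.19,  -  5/9, exp( - 1),sqrt(11) , sqrt(13),sqrt(19) ] 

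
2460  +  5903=8363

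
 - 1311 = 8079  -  9390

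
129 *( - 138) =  - 17802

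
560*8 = 4480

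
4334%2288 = 2046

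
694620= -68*( - 10215 )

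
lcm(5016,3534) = 155496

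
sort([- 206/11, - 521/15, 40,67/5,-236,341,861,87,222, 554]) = [ -236, - 521/15 , - 206/11,67/5,40,87, 222, 341,554, 861 ]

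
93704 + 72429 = 166133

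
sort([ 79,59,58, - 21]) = [ - 21,58,59,79 ]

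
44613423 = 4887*9129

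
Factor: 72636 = 2^2 * 3^1 * 6053^1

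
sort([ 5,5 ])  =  [5,5 ] 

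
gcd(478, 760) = 2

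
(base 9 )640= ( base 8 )1012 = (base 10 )522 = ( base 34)FC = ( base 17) 1DC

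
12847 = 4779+8068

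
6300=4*1575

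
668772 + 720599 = 1389371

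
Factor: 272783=7^2 * 19^1*293^1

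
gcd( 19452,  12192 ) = 12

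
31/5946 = 31/5946 = 0.01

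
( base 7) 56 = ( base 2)101001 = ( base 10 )41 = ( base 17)27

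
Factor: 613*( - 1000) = -613000 = - 2^3*5^3 * 613^1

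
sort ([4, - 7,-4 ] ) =[-7, -4,4 ]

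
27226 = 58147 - 30921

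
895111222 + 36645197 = 931756419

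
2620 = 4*655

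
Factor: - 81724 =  - 2^2*20431^1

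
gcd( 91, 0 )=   91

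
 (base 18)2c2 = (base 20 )236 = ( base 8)1542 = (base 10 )866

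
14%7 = 0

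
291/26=11 + 5/26 = 11.19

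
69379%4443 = 2734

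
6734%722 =236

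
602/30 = 301/15 = 20.07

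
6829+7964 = 14793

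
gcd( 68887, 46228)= 91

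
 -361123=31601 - 392724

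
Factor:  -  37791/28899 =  - 13^ ( - 1) * 17^1= - 17/13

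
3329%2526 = 803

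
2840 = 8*355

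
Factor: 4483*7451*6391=213477505703 = 7^1 * 11^1*83^1*4483^1*7451^1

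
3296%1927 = 1369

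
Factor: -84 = -2^2*3^1 *7^1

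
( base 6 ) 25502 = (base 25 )644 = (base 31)40a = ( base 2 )111100001110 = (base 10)3854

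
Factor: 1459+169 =1628 = 2^2*11^1*37^1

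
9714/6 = 1619 = 1619.00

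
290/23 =290/23 = 12.61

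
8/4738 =4/2369 = 0.00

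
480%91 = 25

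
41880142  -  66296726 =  - 24416584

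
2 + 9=11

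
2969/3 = 989 +2/3= 989.67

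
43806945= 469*93405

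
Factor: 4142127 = 3^1*11^1*31^1*4049^1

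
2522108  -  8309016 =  - 5786908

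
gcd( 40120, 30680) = 2360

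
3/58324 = 3/58324 = 0.00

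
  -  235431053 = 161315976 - 396747029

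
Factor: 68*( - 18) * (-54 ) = 66096 = 2^4*3^5*17^1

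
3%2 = 1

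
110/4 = 55/2 = 27.50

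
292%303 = 292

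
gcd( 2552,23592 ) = 8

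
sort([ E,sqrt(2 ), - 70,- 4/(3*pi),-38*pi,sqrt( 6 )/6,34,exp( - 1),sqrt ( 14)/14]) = [ - 38*pi, - 70,  -  4/(3*pi ), sqrt(14)/14,exp ( - 1 ),sqrt( 6)/6,sqrt(2),E, 34]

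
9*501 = 4509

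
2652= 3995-1343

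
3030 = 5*606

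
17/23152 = 17/23152  =  0.00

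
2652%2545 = 107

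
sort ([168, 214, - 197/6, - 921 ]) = [ - 921, - 197/6, 168, 214]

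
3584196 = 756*4741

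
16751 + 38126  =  54877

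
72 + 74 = 146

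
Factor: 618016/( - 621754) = -2^4*31^1*499^( - 1 ) = -496/499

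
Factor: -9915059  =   - 7^1*11^1 * 128767^1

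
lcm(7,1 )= 7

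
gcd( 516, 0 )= 516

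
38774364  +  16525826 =55300190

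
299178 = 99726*3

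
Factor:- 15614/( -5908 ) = 37/14 = 2^( - 1 ) *7^( - 1 )*37^1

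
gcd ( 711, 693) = 9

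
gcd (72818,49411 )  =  1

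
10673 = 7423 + 3250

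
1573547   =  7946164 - 6372617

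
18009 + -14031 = 3978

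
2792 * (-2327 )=- 6496984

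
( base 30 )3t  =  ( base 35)3E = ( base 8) 167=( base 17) 70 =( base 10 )119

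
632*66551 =42060232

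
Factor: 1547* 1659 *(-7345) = -3^1*5^1*7^2*13^2*17^1*79^1*113^1 = - 18850744185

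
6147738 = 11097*554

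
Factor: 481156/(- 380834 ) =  - 2^1*13^1 * 17^( - 1)* 19^1*23^( - 1 ) = - 494/391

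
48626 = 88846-40220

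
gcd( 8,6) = 2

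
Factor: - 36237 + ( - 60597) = -96834=-2^1*3^1*  16139^1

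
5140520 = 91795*56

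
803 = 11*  73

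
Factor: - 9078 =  - 2^1 * 3^1*17^1*89^1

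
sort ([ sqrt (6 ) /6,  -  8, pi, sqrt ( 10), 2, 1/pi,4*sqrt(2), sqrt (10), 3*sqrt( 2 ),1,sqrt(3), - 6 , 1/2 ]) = [ - 8 ,-6,1/pi , sqrt( 6)/6,1/2, 1, sqrt ( 3),2,pi,sqrt(10), sqrt( 10 ), 3*sqrt( 2) , 4*sqrt(2) ]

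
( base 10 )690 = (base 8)1262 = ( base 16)2b2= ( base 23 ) 170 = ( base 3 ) 221120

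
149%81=68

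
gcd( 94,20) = 2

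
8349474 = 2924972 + 5424502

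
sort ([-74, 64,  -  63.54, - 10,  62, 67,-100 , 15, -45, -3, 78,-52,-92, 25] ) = [ -100, - 92, - 74,-63.54, -52, - 45, - 10, - 3, 15, 25,62 , 64, 67, 78]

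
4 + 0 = 4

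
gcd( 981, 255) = 3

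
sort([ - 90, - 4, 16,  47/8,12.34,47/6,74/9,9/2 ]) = [- 90,- 4,9/2,47/8,47/6,74/9,12.34,16] 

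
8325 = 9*925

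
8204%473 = 163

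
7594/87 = 87 + 25/87=87.29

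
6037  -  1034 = 5003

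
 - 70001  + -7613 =-77614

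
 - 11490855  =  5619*( - 2045 ) 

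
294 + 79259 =79553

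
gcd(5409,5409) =5409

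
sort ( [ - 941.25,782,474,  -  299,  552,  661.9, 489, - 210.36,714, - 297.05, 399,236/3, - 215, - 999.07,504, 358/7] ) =[-999.07, - 941.25,-299, - 297.05, - 215, -210.36,358/7,236/3,399, 474,489,504,552,661.9,714,782] 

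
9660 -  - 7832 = 17492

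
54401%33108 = 21293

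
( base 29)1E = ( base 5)133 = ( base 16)2b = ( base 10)43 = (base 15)2d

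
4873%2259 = 355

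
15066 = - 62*( - 243)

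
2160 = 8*270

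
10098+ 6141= 16239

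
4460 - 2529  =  1931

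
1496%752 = 744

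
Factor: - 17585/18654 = - 2^( - 1)*3^(-1) * 5^1*3109^( - 1)*3517^1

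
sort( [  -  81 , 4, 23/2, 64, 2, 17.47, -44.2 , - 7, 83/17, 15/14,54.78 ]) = [ - 81, - 44.2, - 7, 15/14,  2, 4, 83/17,  23/2,17.47 , 54.78,  64]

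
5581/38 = 5581/38 =146.87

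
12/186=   2/31=0.06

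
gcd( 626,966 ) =2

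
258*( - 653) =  - 168474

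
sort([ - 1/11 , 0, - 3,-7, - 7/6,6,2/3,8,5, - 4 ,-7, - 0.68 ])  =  [ - 7,-7, - 4,-3, - 7/6, - 0.68, - 1/11, 0,2/3,  5,6, 8]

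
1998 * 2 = 3996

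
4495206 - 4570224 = -75018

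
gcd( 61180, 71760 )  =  460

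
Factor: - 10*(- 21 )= 2^1*3^1 * 5^1*7^1 = 210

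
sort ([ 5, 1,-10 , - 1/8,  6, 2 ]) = [ -10, - 1/8,1, 2,5,6 ] 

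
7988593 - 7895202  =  93391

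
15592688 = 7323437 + 8269251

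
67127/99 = 678 + 5/99 = 678.05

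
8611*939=8085729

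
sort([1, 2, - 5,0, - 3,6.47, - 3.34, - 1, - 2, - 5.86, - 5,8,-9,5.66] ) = [-9,-5.86, - 5,-5, - 3.34, - 3, - 2,- 1,0,1,2,5.66,6.47,8] 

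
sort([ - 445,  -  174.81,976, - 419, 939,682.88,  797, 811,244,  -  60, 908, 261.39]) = [ - 445,-419, - 174.81,  -  60,244,261.39, 682.88, 797,811, 908,939,  976]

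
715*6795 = 4858425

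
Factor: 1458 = 2^1*3^6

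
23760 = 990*24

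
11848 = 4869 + 6979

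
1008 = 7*144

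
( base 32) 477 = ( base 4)1003213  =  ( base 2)1000011100111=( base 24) 7C7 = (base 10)4327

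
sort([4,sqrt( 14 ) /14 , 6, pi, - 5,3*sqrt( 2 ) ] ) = [ - 5,sqrt( 14 )/14,pi, 4, 3*sqrt( 2),  6] 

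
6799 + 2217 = 9016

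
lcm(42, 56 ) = 168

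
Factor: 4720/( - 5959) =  - 80/101 = - 2^4*5^1*101^(-1 )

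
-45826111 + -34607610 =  - 80433721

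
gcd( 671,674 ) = 1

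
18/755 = 18/755 = 0.02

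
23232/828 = 1936/69 = 28.06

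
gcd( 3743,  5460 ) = 1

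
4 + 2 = 6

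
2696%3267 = 2696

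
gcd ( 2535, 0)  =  2535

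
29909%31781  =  29909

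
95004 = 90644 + 4360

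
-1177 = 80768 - 81945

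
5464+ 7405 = 12869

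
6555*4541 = 29766255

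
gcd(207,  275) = 1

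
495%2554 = 495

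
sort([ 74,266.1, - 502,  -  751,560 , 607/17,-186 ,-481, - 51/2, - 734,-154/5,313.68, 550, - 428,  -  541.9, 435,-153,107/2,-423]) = [ -751, - 734, - 541.9, - 502, - 481, - 428, - 423 , - 186,-153 , - 154/5, - 51/2, 607/17,107/2, 74,  266.1,  313.68, 435 , 550,  560 ] 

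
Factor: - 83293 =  - 7^1*73^1*163^1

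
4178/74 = 2089/37 = 56.46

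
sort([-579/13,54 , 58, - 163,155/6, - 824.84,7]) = [ - 824.84, - 163, - 579/13,7  ,  155/6,54, 58]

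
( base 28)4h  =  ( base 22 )5j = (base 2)10000001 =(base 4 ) 2001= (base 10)129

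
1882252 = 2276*827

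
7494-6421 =1073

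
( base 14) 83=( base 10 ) 115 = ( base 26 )4b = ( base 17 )6d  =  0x73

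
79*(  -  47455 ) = - 3748945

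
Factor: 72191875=5^4 * 7^1*29^1*569^1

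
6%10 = 6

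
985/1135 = 197/227 =0.87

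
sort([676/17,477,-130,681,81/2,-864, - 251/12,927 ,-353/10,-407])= [ - 864, - 407,-130,-353/10,  -  251/12, 676/17, 81/2,477, 681,927]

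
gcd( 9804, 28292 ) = 4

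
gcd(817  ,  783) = 1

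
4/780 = 1/195 = 0.01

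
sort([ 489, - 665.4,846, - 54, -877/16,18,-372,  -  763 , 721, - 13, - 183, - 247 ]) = [ - 763, - 665.4, - 372, - 247,-183, - 877/16, - 54, - 13,18,489,721,846] 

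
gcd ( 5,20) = 5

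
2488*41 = 102008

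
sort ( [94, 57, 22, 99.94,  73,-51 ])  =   [ - 51, 22, 57, 73,94, 99.94]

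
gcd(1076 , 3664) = 4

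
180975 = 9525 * 19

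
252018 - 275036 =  - 23018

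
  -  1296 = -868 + -428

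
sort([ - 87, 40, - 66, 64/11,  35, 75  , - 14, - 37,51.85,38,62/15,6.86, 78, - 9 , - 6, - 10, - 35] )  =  [ - 87, - 66 , - 37,-35, - 14, - 10, - 9, - 6, 62/15, 64/11,6.86,  35, 38,40, 51.85 , 75,  78]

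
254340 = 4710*54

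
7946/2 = 3973 = 3973.00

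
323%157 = 9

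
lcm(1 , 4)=4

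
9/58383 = 1/6487 = 0.00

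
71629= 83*863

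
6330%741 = 402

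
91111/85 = 1071 + 76/85=1071.89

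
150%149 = 1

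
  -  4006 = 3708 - 7714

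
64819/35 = 1851 + 34/35=   1851.97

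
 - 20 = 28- 48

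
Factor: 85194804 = 2^2*3^1 * 151^1*47017^1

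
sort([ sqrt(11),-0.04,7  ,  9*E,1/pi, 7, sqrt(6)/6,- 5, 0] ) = [-5,  -  0.04,0  ,  1/pi,sqrt( 6 )/6,sqrt (11),7, 7,9*E ]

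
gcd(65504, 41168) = 16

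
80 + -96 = - 16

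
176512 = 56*3152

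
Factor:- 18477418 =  - 2^1 * 23^1*197^1 * 2039^1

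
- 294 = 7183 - 7477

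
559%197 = 165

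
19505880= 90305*216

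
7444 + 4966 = 12410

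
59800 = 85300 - 25500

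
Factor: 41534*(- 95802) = -3979040268 = -2^2* 3^1 * 7^1*19^1*1093^1 * 2281^1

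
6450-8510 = -2060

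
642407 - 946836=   -  304429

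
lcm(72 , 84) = 504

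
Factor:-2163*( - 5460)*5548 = 2^4*3^2*5^1*7^2*13^1*19^1* 73^1*103^1=65521769040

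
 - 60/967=-60/967 =- 0.06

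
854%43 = 37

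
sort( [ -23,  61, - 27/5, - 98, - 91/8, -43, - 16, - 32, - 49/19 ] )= [ - 98, - 43,-32, - 23, - 16,  -  91/8, - 27/5, - 49/19, 61] 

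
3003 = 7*429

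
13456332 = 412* 32661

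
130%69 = 61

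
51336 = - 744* ( - 69)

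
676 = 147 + 529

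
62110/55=12422/11 = 1129.27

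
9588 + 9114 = 18702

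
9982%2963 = 1093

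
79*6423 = 507417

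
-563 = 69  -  632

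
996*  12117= 12068532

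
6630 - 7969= -1339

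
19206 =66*291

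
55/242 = 5/22 = 0.23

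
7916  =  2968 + 4948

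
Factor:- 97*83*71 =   -  571621 =- 71^1*83^1*97^1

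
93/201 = 31/67 = 0.46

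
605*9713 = 5876365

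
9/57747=3/19249 = 0.00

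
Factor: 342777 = 3^1*114259^1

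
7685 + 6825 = 14510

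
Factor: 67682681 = 11^3*211^1*241^1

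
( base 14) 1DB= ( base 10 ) 389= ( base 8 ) 605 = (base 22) HF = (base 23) GL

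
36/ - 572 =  - 1 + 134/143  =  - 0.06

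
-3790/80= - 48 + 5/8 = - 47.38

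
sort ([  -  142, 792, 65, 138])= [-142,65,138 , 792 ]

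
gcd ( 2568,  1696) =8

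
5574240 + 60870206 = 66444446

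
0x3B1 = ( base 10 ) 945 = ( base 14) 4b7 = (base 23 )1i2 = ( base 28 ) 15l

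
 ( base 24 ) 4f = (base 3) 11010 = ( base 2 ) 1101111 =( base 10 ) 111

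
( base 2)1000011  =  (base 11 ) 61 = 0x43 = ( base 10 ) 67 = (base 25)2h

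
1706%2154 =1706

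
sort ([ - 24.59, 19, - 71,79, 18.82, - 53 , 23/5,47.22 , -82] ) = [ - 82, - 71, - 53, - 24.59,23/5,18.82,19,47.22,79]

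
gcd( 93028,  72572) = 4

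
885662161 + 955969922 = 1841632083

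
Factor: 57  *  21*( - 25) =  -  3^2*5^2*7^1 * 19^1= -  29925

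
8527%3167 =2193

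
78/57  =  1 + 7/19= 1.37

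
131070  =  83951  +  47119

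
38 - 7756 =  - 7718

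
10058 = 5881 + 4177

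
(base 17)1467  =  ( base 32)612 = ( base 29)7A1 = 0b1100000100010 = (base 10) 6178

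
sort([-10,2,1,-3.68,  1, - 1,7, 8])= [ - 10, - 3.68,  -  1,  1, 1, 2,7, 8]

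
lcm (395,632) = 3160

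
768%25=18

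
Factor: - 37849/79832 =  - 2^( - 3 )*7^1*17^ ( - 1 )*587^( - 1)*5407^1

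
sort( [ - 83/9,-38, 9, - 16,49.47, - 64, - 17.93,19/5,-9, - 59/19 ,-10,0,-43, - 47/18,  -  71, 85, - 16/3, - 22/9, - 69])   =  [-71, - 69,-64,- 43, - 38,-17.93,-16,-10, - 83/9, - 9,-16/3, - 59/19,-47/18,-22/9,0, 19/5,9,49.47,85] 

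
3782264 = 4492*842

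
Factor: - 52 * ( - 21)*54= 2^3* 3^4*7^1*13^1=58968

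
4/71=4/71 = 0.06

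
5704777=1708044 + 3996733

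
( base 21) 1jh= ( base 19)272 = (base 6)3545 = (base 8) 1531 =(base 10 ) 857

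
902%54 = 38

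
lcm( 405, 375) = 10125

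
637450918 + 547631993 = 1185082911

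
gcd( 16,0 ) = 16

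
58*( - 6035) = -350030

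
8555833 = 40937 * 209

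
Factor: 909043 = 909043^1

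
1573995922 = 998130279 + 575865643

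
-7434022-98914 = -7532936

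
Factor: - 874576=- 2^4 * 47^1*1163^1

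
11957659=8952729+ 3004930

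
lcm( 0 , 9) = 0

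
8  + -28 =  - 20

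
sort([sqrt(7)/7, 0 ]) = [ 0,  sqrt( 7 ) /7 ] 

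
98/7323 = 98/7323 = 0.01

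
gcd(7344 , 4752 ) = 432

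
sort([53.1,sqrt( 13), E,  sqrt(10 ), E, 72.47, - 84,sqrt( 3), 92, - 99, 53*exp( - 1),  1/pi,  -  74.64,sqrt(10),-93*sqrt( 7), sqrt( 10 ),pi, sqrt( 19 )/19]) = [ - 93  *  sqrt(7 ), - 99, - 84,-74.64  ,  sqrt(19 ) /19,  1/pi,sqrt( 3 ), E, E,pi, sqrt( 10 ), sqrt( 10 ),sqrt(10), sqrt( 13 ),53*exp(-1 ),53.1 , 72.47, 92]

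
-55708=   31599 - 87307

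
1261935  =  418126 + 843809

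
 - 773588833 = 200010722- 973599555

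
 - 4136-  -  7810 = 3674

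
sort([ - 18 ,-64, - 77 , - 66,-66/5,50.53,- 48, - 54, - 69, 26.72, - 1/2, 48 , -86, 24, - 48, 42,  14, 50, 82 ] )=[ - 86,  -  77, - 69, - 66, - 64, - 54, - 48, - 48,-18 , - 66/5, - 1/2, 14, 24,26.72,42, 48,  50, 50.53,82] 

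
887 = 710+177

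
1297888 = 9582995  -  8285107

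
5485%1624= 613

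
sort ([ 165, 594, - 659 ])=[ - 659,165, 594]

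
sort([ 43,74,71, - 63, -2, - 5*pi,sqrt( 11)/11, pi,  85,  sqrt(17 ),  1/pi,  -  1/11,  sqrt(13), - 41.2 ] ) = [ - 63, - 41.2,  -  5*pi, -2, - 1/11,  sqrt( 11)/11, 1/pi,  pi, sqrt(13), sqrt( 17),43, 71, 74,85]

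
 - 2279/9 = -254 + 7/9 = -  253.22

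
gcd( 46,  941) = 1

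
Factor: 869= 11^1 * 79^1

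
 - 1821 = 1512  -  3333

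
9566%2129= 1050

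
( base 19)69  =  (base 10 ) 123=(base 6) 323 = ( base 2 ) 1111011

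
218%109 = 0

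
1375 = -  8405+9780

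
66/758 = 33/379 = 0.09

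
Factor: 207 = 3^2*23^1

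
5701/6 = 950 + 1/6 =950.17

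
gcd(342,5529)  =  57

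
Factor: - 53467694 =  - 2^1*7^1*1637^1*2333^1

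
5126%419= 98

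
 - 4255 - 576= - 4831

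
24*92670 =2224080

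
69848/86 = 34924/43 = 812.19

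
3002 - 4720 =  - 1718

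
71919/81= 887 + 8/9 =887.89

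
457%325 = 132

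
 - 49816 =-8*6227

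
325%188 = 137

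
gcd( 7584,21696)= 96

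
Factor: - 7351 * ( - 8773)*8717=562162145591 = 23^1*31^1*283^1 * 379^1*7351^1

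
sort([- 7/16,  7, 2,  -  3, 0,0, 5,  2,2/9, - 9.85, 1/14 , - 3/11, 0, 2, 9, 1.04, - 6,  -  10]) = [ - 10, - 9.85, - 6, - 3, - 7/16, - 3/11,0, 0, 0,  1/14, 2/9,1.04, 2, 2, 2, 5, 7, 9 ] 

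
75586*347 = 26228342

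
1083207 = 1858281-775074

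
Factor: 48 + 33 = 81 = 3^4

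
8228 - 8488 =-260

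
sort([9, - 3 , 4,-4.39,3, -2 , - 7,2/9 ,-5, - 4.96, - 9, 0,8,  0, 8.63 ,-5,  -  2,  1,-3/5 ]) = [  -  9, - 7, - 5, - 5, - 4.96, - 4.39, -3, - 2,  -  2, - 3/5, 0,  0, 2/9, 1, 3,  4,8 , 8.63,9 ]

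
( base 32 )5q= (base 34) 5G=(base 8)272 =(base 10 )186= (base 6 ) 510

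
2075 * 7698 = 15973350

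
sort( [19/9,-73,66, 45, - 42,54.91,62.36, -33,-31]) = [-73,-42, - 33, - 31,  19/9,45, 54.91 , 62.36,66 ] 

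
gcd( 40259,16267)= 1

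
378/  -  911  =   - 1 + 533/911=- 0.41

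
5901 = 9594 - 3693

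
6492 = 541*12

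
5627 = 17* 331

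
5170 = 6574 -1404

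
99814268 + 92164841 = 191979109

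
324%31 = 14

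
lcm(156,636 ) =8268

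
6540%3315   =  3225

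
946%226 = 42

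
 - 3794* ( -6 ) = 22764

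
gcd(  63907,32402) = 1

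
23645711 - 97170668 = -73524957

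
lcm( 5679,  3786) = 11358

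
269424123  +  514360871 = 783784994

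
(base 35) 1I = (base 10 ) 53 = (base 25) 23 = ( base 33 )1K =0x35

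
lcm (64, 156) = 2496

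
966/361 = 966/361 = 2.68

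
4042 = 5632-1590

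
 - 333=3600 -3933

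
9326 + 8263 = 17589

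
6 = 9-3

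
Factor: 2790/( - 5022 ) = -3^(-2)*5^1  =  - 5/9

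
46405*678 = 31462590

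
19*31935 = 606765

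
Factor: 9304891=9304891^1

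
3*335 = 1005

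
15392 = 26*592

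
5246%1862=1522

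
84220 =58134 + 26086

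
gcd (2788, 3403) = 41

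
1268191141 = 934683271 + 333507870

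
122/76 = 1 + 23/38 = 1.61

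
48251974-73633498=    - 25381524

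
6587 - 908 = 5679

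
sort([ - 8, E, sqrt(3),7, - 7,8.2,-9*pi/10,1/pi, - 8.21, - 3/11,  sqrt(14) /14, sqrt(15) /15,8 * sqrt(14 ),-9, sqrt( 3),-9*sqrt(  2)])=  [ - 9*sqrt( 2 ), - 9, - 8.21,-8, - 7, - 9* pi/10  , - 3/11,  sqrt( 15) /15,sqrt( 14)/14,1/pi,sqrt( 3),sqrt (3), E,  7, 8.2,8 * sqrt( 14 )]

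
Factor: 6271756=2^2*131^1 * 11969^1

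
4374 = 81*54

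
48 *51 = 2448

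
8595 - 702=7893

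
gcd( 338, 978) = 2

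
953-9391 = - 8438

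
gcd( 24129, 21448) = 2681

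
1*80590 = 80590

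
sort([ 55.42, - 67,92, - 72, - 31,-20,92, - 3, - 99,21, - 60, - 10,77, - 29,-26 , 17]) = [-99, - 72, - 67, - 60, - 31, - 29, - 26,- 20,  -  10, - 3, 17,21,55.42, 77,92,  92]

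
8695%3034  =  2627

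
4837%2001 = 835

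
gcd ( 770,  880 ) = 110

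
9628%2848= 1084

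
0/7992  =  0 = 0.00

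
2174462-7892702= - 5718240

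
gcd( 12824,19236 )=6412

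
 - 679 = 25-704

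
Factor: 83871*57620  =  2^2*3^2*5^1*43^1*67^1*9319^1 = 4832647020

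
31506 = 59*534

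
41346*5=206730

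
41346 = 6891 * 6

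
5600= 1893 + 3707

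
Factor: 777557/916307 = 7^(-1)* 11^1*223^( - 1) * 587^( - 1)*70687^1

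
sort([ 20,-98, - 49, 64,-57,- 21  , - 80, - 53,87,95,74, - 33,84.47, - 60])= [ - 98, - 80, - 60, - 57,  -  53,  -  49, - 33 , - 21,20,64, 74 , 84.47,87,95] 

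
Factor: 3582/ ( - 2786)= - 9/7 = - 3^2 * 7^(  -  1)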